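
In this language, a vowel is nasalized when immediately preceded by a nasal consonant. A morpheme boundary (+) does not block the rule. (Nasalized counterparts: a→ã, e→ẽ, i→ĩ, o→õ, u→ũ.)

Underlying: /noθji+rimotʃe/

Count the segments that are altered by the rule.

/o/ after nasal /n/ → [õ]
/o/ after nasal /m/ → [õ]
2 segments change.

2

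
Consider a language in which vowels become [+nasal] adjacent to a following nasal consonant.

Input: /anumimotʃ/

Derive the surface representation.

[ãnũmĩmotʃ]

/a/ before nasal /n/ → [ã]
/u/ before nasal /m/ → [ũ]
/i/ before nasal /m/ → [ĩ]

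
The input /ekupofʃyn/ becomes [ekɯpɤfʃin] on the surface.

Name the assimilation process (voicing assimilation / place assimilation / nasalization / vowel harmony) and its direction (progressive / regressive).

vowel harmony, progressive

/u/→[ɯ] /o/→[ɤ] /y/→[i].
Vowels agree with the first vowel, so the harmony is progressive.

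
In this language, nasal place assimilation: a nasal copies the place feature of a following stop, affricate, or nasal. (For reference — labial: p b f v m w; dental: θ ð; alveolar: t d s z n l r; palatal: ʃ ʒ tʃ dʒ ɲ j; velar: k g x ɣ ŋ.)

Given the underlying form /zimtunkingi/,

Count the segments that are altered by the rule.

3

/m/ before /t/ (alveolar) → [n]
/n/ before /k/ (velar) → [ŋ]
/n/ before /g/ (velar) → [ŋ]
3 segments change.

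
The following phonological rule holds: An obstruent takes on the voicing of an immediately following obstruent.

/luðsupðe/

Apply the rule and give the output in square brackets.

/ð/ before /s/ (voiceless) → [θ]
/p/ before /ð/ (voiced) → [b]

[luθsubðe]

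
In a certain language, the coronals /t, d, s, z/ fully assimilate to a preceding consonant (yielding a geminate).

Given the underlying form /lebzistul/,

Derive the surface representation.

/z/ after /b/ → [b] (total assimilation)
/t/ after /s/ → [s] (total assimilation)

[lebbissul]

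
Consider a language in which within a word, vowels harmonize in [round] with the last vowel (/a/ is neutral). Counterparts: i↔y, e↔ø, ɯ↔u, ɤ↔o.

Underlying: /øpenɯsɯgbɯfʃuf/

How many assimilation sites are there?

/e/ harmonizes with /u/ ([+round]) → [ø]
/ɯ/ harmonizes with /u/ ([+round]) → [u]
/ɯ/ harmonizes with /u/ ([+round]) → [u]
/ɯ/ harmonizes with /u/ ([+round]) → [u]
4 segments change.

4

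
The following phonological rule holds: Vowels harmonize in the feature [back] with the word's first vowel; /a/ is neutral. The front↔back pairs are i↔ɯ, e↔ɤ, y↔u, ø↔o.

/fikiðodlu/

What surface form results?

/o/ harmonizes with /i/ ([-back]) → [ø]
/u/ harmonizes with /i/ ([-back]) → [y]

[fikiðødly]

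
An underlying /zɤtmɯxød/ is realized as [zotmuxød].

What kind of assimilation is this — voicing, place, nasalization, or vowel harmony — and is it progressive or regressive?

/ɤ/→[o] /ɯ/→[u].
Vowels agree with the last vowel, so the harmony is regressive.

vowel harmony, regressive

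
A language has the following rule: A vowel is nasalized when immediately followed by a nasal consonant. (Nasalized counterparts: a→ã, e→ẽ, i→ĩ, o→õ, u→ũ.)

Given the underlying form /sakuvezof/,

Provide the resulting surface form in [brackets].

no segment meets the rule's conditions; no change.

[sakuvezof]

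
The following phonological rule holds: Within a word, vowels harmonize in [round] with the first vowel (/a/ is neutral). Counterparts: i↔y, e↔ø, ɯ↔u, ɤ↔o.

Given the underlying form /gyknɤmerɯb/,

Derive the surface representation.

[gyknomørub]

/ɤ/ harmonizes with /y/ ([+round]) → [o]
/e/ harmonizes with /y/ ([+round]) → [ø]
/ɯ/ harmonizes with /y/ ([+round]) → [u]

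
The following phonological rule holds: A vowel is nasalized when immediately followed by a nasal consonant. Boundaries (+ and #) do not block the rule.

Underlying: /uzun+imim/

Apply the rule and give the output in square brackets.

/u/ before nasal /n/ → [ũ]
/i/ before nasal /m/ → [ĩ]
/i/ before nasal /m/ → [ĩ]

[uzũn+ĩmĩm]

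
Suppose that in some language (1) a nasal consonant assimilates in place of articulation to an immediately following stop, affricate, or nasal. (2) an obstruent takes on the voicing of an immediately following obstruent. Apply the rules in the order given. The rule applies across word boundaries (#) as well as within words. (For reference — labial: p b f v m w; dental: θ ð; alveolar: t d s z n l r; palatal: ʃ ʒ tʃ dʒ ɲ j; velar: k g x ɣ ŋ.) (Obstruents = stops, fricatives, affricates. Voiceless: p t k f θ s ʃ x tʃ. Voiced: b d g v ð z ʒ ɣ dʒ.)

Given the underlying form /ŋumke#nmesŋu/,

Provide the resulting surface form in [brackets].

[ŋuŋke#mmesŋu]

Rule 1: /m/ before /k/ (velar) → [ŋ]
Rule 1: /n/ before /m/ (labial) → [m]
After rule 1: ŋuŋke#mmesŋu
Rule 2: no segment meets the rule's conditions; no change.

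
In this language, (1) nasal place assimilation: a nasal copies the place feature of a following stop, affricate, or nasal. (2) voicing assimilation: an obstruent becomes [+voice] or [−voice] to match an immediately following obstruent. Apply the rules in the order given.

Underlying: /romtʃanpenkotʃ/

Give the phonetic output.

[roɲtʃampeŋkotʃ]

Rule 1: /m/ before /tʃ/ (palatal) → [ɲ]
Rule 1: /n/ before /p/ (labial) → [m]
Rule 1: /n/ before /k/ (velar) → [ŋ]
After rule 1: roɲtʃampeŋkotʃ
Rule 2: no segment meets the rule's conditions; no change.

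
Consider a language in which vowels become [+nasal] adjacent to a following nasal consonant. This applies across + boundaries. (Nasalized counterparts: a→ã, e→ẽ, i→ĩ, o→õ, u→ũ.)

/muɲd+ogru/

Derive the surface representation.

/u/ before nasal /ɲ/ → [ũ]

[mũɲd+ogru]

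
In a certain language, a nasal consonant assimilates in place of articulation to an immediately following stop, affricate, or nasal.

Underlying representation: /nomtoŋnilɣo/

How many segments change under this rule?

/m/ before /t/ (alveolar) → [n]
/ŋ/ before /n/ (alveolar) → [n]
2 segments change.

2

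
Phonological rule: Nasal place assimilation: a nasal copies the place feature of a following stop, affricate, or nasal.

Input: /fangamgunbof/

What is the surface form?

[faŋgaŋgumbof]

/n/ before /g/ (velar) → [ŋ]
/m/ before /g/ (velar) → [ŋ]
/n/ before /b/ (labial) → [m]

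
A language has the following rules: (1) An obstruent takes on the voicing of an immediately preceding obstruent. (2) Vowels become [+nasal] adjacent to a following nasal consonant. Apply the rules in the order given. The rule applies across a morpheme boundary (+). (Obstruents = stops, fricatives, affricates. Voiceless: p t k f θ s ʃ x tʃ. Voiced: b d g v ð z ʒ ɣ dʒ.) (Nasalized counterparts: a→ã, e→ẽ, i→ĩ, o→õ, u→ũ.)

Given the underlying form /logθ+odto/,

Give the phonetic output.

[logð+oddo]

Rule 1: /θ/ after /g/ (voiced) → [ð]
Rule 1: /t/ after /d/ (voiced) → [d]
After rule 1: logð+oddo
Rule 2: no segment meets the rule's conditions; no change.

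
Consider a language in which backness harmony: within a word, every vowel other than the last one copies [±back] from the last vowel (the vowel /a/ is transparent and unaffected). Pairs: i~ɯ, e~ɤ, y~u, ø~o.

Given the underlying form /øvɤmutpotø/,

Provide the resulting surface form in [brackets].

[øvemytpøtø]

/ɤ/ harmonizes with /ø/ ([-back]) → [e]
/u/ harmonizes with /ø/ ([-back]) → [y]
/o/ harmonizes with /ø/ ([-back]) → [ø]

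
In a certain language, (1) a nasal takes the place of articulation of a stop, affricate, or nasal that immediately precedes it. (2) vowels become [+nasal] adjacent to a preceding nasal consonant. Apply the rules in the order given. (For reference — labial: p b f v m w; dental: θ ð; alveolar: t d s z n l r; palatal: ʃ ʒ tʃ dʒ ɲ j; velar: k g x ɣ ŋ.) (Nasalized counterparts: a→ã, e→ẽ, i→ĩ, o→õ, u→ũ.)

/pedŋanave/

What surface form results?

[pednãnãve]

Rule 1: /ŋ/ after /d/ (alveolar) → [n]
After rule 1: pednanave
Rule 2: /a/ after nasal /n/ → [ã]
Rule 2: /a/ after nasal /n/ → [ã]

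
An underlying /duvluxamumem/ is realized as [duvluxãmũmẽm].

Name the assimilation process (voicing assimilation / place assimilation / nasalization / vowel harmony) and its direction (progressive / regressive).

/a/→[ã] /u/→[ũ] /e/→[ẽ].
Each target copies a feature from the following segment, so the direction is regressive.

nasalization, regressive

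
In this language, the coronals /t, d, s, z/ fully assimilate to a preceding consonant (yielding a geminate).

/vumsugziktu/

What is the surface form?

[vummuggikku]

/s/ after /m/ → [m] (total assimilation)
/z/ after /g/ → [g] (total assimilation)
/t/ after /k/ → [k] (total assimilation)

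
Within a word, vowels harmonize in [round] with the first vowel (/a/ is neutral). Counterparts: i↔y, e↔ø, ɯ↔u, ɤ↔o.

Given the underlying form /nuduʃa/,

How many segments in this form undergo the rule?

0

No segment meets the rule's conditions.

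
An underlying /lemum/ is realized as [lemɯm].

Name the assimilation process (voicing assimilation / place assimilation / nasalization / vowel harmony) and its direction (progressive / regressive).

vowel harmony, progressive

/u/→[ɯ].
Vowels agree with the first vowel, so the harmony is progressive.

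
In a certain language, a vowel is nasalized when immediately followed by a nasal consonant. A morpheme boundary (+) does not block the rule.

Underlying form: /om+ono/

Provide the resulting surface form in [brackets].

/o/ before nasal /m/ → [õ]
/o/ before nasal /n/ → [õ]

[õm+õno]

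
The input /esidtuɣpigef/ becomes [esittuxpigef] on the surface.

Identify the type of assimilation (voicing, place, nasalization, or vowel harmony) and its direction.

/d/→[t] /ɣ/→[x].
Each target copies a feature from the following segment, so the direction is regressive.

voicing assimilation, regressive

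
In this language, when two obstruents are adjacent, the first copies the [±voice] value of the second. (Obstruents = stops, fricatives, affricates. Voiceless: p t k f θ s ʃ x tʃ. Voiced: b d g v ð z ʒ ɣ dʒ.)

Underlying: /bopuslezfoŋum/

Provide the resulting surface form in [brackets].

/z/ before /f/ (voiceless) → [s]

[bopuslesfoŋum]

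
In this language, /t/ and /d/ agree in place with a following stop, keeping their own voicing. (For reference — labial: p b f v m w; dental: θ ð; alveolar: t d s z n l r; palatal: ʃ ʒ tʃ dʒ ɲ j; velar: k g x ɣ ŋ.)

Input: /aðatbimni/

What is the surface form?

/t/ before /b/ (labial) → [p]

[aðapbimni]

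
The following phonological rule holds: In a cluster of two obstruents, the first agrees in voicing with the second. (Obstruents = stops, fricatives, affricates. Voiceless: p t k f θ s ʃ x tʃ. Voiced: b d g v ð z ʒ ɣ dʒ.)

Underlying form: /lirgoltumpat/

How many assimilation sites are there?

0

No segment meets the rule's conditions.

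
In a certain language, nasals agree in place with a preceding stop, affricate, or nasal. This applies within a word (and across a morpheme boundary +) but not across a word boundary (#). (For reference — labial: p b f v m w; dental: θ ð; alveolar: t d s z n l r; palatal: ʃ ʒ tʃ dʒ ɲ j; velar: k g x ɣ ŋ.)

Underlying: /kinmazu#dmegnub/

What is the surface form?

/m/ after /n/ (alveolar) → [n]
/m/ after /d/ (alveolar) → [n]
/n/ after /g/ (velar) → [ŋ]

[kinnazu#dnegŋub]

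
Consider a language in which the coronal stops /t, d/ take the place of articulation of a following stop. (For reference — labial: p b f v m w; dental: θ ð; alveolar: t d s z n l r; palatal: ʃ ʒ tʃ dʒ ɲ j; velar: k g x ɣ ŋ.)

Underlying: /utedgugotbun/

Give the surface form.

[uteggugopbun]

/d/ before /g/ (velar) → [g]
/t/ before /b/ (labial) → [p]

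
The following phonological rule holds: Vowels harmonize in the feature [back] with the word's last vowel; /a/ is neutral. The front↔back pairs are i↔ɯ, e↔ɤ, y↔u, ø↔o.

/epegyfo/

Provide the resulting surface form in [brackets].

[ɤpɤgufo]

/e/ harmonizes with /o/ ([+back]) → [ɤ]
/e/ harmonizes with /o/ ([+back]) → [ɤ]
/y/ harmonizes with /o/ ([+back]) → [u]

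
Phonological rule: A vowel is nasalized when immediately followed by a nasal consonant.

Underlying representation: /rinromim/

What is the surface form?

/i/ before nasal /n/ → [ĩ]
/o/ before nasal /m/ → [õ]
/i/ before nasal /m/ → [ĩ]

[rĩnrõmĩm]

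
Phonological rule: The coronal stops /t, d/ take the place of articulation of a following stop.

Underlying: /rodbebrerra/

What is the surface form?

[robbebrerra]

/d/ before /b/ (labial) → [b]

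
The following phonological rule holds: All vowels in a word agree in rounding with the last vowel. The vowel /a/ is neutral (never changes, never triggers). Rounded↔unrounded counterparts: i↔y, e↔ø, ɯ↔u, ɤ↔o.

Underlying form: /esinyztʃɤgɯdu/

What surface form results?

/e/ harmonizes with /u/ ([+round]) → [ø]
/i/ harmonizes with /u/ ([+round]) → [y]
/ɤ/ harmonizes with /u/ ([+round]) → [o]
/ɯ/ harmonizes with /u/ ([+round]) → [u]

[øsynyztʃogudu]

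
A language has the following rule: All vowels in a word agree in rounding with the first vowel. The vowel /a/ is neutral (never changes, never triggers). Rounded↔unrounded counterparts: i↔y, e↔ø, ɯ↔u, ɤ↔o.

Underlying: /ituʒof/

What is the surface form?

/u/ harmonizes with /i/ ([-round]) → [ɯ]
/o/ harmonizes with /i/ ([-round]) → [ɤ]

[itɯʒɤf]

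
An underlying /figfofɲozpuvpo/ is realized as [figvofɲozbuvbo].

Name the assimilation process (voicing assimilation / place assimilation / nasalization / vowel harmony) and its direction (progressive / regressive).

/f/→[v] /p/→[b] /p/→[b].
Each target copies a feature from the preceding segment, so the direction is progressive.

voicing assimilation, progressive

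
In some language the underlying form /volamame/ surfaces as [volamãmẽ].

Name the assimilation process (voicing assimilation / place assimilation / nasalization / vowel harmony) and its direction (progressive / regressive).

/a/→[ã] /e/→[ẽ].
Each target copies a feature from the preceding segment, so the direction is progressive.

nasalization, progressive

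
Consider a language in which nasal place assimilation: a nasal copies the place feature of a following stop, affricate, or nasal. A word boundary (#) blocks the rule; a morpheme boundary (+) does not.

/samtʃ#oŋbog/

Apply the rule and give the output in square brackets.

[saɲtʃ#ombog]

/m/ before /tʃ/ (palatal) → [ɲ]
/ŋ/ before /b/ (labial) → [m]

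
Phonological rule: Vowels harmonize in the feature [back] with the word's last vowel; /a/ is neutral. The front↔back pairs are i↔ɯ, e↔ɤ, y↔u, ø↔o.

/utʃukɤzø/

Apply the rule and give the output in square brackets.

/u/ harmonizes with /ø/ ([-back]) → [y]
/u/ harmonizes with /ø/ ([-back]) → [y]
/ɤ/ harmonizes with /ø/ ([-back]) → [e]

[ytʃykezø]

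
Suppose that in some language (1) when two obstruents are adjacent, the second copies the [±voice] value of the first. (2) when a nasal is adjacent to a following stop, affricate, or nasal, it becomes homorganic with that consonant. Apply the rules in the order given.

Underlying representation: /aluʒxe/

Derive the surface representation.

[aluʒɣe]

Rule 1: /x/ after /ʒ/ (voiced) → [ɣ]
After rule 1: aluʒɣe
Rule 2: no segment meets the rule's conditions; no change.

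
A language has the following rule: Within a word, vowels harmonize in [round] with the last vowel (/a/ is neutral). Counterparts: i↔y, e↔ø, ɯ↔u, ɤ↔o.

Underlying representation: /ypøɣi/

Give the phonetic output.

/y/ harmonizes with /i/ ([-round]) → [i]
/ø/ harmonizes with /i/ ([-round]) → [e]

[ipeɣi]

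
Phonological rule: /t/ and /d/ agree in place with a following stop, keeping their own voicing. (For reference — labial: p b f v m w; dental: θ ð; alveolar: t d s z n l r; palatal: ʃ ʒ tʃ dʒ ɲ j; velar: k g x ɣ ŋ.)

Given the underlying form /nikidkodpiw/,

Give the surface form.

[nikigkobpiw]

/d/ before /k/ (velar) → [g]
/d/ before /p/ (labial) → [b]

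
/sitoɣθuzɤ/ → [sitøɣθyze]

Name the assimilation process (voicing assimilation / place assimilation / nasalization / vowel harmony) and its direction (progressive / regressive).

/o/→[ø] /u/→[y] /ɤ/→[e].
Vowels agree with the first vowel, so the harmony is progressive.

vowel harmony, progressive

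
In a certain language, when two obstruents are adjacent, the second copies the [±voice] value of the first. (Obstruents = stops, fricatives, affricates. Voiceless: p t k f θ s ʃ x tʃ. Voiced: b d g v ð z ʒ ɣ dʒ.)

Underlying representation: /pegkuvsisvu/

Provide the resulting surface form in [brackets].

/k/ after /g/ (voiced) → [g]
/s/ after /v/ (voiced) → [z]
/v/ after /s/ (voiceless) → [f]

[pegguvzisfu]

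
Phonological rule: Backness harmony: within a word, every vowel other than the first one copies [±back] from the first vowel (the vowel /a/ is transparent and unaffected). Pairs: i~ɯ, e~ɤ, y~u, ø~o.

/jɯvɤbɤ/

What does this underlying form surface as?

[jɯvɤbɤ]

no segment meets the rule's conditions; no change.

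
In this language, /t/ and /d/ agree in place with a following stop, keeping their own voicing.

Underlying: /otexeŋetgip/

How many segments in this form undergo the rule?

/t/ before /g/ (velar) → [k]
1 segment changes.

1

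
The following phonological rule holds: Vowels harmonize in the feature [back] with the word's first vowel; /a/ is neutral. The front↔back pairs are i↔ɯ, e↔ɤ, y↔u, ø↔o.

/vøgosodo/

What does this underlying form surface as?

/o/ harmonizes with /ø/ ([-back]) → [ø]
/o/ harmonizes with /ø/ ([-back]) → [ø]
/o/ harmonizes with /ø/ ([-back]) → [ø]

[vøgøsødø]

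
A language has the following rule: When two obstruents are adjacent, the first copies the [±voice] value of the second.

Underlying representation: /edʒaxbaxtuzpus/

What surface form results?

[edʒaɣbaxtuspus]

/x/ before /b/ (voiced) → [ɣ]
/z/ before /p/ (voiceless) → [s]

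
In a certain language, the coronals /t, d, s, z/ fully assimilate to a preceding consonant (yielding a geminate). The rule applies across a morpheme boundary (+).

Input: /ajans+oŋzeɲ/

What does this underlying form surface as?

[ajann+oŋŋeɲ]

/s/ after /n/ → [n] (total assimilation)
/z/ after /ŋ/ → [ŋ] (total assimilation)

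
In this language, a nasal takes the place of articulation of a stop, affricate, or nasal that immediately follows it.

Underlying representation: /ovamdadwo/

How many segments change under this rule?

1

/m/ before /d/ (alveolar) → [n]
1 segment changes.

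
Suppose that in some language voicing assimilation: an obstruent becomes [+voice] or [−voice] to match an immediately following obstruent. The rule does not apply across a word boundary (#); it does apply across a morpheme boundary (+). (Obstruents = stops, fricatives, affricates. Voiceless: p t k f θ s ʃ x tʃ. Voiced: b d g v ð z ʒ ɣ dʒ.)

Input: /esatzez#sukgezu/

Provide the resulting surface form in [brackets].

[esadzez#suggezu]

/t/ before /z/ (voiced) → [d]
/k/ before /g/ (voiced) → [g]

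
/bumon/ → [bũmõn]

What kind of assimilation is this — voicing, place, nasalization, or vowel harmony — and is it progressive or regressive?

nasalization, regressive

/u/→[ũ] /o/→[õ].
Each target copies a feature from the following segment, so the direction is regressive.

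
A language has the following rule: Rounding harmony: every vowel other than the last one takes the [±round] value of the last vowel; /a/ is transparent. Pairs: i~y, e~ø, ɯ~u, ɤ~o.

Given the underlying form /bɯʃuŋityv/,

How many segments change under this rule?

2

/ɯ/ harmonizes with /y/ ([+round]) → [u]
/i/ harmonizes with /y/ ([+round]) → [y]
2 segments change.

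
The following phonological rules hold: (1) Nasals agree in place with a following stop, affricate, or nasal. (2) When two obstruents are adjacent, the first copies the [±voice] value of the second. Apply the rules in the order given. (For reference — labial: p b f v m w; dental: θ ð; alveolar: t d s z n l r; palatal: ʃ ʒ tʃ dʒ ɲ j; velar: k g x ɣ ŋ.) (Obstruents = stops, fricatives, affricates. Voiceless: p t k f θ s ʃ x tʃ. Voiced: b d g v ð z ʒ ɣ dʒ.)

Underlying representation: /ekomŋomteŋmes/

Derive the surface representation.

Rule 1: /m/ before /ŋ/ (velar) → [ŋ]
Rule 1: /m/ before /t/ (alveolar) → [n]
Rule 1: /ŋ/ before /m/ (labial) → [m]
After rule 1: ekoŋŋontemmes
Rule 2: no segment meets the rule's conditions; no change.

[ekoŋŋontemmes]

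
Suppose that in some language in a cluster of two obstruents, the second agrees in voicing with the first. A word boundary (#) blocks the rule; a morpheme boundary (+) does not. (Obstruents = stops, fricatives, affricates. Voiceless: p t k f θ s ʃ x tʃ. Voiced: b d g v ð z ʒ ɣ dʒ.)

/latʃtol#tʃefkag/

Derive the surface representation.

no segment meets the rule's conditions; no change.

[latʃtol#tʃefkag]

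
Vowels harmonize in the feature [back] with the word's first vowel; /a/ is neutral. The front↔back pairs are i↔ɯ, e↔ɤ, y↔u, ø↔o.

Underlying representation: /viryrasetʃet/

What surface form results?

[viryrasetʃet]

no segment meets the rule's conditions; no change.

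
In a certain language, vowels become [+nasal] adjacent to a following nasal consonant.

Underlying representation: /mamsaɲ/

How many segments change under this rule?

/a/ before nasal /m/ → [ã]
/a/ before nasal /ɲ/ → [ã]
2 segments change.

2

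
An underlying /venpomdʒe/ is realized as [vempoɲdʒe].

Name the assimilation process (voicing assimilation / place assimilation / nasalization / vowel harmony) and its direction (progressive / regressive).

/n/→[m] /m/→[ɲ].
Each target copies a feature from the following segment, so the direction is regressive.

place assimilation, regressive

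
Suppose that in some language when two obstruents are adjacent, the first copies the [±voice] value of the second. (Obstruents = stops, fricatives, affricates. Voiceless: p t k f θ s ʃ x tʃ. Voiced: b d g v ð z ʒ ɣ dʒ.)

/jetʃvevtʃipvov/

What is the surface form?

[jedʒveftʃibvov]

/tʃ/ before /v/ (voiced) → [dʒ]
/v/ before /tʃ/ (voiceless) → [f]
/p/ before /v/ (voiced) → [b]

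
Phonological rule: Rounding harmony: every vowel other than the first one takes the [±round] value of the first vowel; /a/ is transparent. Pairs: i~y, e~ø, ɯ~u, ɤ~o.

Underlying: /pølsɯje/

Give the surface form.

/ɯ/ harmonizes with /ø/ ([+round]) → [u]
/e/ harmonizes with /ø/ ([+round]) → [ø]

[pølsujø]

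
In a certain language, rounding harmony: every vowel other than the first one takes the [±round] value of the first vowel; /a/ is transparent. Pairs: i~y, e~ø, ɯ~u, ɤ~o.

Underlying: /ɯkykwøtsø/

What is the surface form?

[ɯkikwetse]

/y/ harmonizes with /ɯ/ ([-round]) → [i]
/ø/ harmonizes with /ɯ/ ([-round]) → [e]
/ø/ harmonizes with /ɯ/ ([-round]) → [e]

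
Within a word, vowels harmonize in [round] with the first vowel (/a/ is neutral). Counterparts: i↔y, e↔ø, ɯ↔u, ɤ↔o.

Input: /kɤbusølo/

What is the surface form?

/u/ harmonizes with /ɤ/ ([-round]) → [ɯ]
/ø/ harmonizes with /ɤ/ ([-round]) → [e]
/o/ harmonizes with /ɤ/ ([-round]) → [ɤ]

[kɤbɯselɤ]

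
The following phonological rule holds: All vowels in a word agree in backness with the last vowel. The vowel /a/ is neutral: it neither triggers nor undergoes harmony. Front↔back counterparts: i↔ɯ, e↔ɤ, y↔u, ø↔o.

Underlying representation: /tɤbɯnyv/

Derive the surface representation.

/ɤ/ harmonizes with /y/ ([-back]) → [e]
/ɯ/ harmonizes with /y/ ([-back]) → [i]

[tebinyv]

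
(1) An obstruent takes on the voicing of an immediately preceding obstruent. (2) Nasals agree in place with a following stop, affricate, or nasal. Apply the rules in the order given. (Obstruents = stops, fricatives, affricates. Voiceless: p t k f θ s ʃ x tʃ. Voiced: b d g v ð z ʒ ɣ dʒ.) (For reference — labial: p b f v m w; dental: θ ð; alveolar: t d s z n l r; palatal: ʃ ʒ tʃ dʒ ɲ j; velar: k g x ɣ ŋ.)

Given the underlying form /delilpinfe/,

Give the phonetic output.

Rule 1: no segment meets the rule's conditions; no change.
After rule 1: delilpinfe
Rule 2: no segment meets the rule's conditions; no change.

[delilpinfe]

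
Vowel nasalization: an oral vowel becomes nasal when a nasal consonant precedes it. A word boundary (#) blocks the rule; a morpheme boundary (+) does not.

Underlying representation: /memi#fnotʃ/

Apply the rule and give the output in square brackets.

[mẽmĩ#fnõtʃ]

/e/ after nasal /m/ → [ẽ]
/i/ after nasal /m/ → [ĩ]
/o/ after nasal /n/ → [õ]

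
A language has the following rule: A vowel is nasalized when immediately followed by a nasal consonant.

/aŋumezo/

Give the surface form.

[ãŋũmezo]

/a/ before nasal /ŋ/ → [ã]
/u/ before nasal /m/ → [ũ]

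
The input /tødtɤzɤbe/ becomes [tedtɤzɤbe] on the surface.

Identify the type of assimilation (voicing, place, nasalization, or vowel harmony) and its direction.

vowel harmony, regressive

/ø/→[e].
Vowels agree with the last vowel, so the harmony is regressive.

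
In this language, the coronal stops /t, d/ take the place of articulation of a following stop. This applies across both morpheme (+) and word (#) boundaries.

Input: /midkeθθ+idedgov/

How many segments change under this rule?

/d/ before /k/ (velar) → [g]
/d/ before /g/ (velar) → [g]
2 segments change.

2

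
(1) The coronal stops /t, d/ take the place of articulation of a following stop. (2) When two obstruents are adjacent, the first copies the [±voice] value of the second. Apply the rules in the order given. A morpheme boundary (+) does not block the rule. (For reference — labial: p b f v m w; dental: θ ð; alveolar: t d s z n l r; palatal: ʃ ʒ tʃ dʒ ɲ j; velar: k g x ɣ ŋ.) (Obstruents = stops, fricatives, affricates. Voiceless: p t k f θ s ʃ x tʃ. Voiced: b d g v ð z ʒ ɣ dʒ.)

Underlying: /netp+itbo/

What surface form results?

Rule 1: /t/ before /p/ (labial) → [p]
Rule 1: /t/ before /b/ (labial) → [p]
After rule 1: nepp+ipbo
Rule 2: /p/ before /b/ (voiced) → [b]

[nepp+ibbo]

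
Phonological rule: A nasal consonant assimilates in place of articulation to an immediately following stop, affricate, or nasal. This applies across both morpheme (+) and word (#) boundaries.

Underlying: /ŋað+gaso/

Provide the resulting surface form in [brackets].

[ŋað+gaso]

no segment meets the rule's conditions; no change.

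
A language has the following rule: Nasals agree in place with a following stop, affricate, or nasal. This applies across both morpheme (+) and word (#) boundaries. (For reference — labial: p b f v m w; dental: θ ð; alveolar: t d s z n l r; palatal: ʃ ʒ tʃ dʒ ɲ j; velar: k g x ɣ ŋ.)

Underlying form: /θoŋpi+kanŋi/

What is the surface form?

[θompi+kaŋŋi]

/ŋ/ before /p/ (labial) → [m]
/n/ before /ŋ/ (velar) → [ŋ]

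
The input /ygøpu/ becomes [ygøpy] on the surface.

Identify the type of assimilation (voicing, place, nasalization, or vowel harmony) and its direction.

vowel harmony, progressive

/u/→[y].
Vowels agree with the first vowel, so the harmony is progressive.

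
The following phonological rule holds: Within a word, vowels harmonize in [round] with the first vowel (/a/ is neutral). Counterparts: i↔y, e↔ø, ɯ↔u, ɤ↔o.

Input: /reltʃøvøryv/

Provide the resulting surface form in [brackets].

[reltʃeveriv]

/ø/ harmonizes with /e/ ([-round]) → [e]
/ø/ harmonizes with /e/ ([-round]) → [e]
/y/ harmonizes with /e/ ([-round]) → [i]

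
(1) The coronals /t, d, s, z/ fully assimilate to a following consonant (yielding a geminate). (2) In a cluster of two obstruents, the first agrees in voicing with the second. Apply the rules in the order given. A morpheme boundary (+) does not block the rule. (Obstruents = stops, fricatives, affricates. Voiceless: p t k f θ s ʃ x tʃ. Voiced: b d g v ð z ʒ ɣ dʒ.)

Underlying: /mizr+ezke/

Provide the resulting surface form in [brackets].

Rule 1: /z/ before /r/ → [r] (total assimilation)
Rule 1: /z/ before /k/ → [k] (total assimilation)
After rule 1: mirr+ekke
Rule 2: no segment meets the rule's conditions; no change.

[mirr+ekke]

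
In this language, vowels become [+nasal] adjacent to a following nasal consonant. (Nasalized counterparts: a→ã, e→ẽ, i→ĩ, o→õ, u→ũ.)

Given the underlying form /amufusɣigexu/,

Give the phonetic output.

/a/ before nasal /m/ → [ã]

[ãmufusɣigexu]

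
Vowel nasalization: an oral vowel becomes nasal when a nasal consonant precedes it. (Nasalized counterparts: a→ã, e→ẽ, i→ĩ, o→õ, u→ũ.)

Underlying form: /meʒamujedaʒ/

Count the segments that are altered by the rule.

/e/ after nasal /m/ → [ẽ]
/u/ after nasal /m/ → [ũ]
2 segments change.

2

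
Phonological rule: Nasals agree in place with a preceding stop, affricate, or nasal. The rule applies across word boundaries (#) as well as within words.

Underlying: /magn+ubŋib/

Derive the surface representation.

/n/ after /g/ (velar) → [ŋ]
/ŋ/ after /b/ (labial) → [m]

[magŋ+ubmib]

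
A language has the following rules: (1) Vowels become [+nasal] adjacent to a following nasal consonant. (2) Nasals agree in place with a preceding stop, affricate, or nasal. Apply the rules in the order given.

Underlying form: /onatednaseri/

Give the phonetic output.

[õnatednaseri]

Rule 1: /o/ before nasal /n/ → [õ]
After rule 1: õnatednaseri
Rule 2: no segment meets the rule's conditions; no change.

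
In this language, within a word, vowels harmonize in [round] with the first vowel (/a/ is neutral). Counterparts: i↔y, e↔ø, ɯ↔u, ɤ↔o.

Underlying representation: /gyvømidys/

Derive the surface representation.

/i/ harmonizes with /y/ ([+round]) → [y]

[gyvømydys]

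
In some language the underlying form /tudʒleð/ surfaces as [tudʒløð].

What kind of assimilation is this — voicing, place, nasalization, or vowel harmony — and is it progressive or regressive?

/e/→[ø].
Vowels agree with the first vowel, so the harmony is progressive.

vowel harmony, progressive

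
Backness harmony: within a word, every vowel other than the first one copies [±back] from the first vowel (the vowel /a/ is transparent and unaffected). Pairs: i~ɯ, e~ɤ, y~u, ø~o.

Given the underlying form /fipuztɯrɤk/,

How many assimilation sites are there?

/u/ harmonizes with /i/ ([-back]) → [y]
/ɯ/ harmonizes with /i/ ([-back]) → [i]
/ɤ/ harmonizes with /i/ ([-back]) → [e]
3 segments change.

3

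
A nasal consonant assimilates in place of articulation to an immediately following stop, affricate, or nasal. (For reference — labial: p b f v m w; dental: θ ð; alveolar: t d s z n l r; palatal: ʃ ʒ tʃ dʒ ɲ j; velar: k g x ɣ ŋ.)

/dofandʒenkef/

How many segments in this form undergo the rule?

2

/n/ before /dʒ/ (palatal) → [ɲ]
/n/ before /k/ (velar) → [ŋ]
2 segments change.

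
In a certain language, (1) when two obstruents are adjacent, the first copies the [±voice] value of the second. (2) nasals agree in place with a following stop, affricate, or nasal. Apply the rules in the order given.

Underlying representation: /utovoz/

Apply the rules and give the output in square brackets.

[utovoz]

Rule 1: no segment meets the rule's conditions; no change.
After rule 1: utovoz
Rule 2: no segment meets the rule's conditions; no change.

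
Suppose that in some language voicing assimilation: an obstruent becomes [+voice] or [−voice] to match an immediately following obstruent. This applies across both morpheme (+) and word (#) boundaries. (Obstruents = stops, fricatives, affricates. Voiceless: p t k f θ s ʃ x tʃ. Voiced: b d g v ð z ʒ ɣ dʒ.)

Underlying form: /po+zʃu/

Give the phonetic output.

/z/ before /ʃ/ (voiceless) → [s]

[po+sʃu]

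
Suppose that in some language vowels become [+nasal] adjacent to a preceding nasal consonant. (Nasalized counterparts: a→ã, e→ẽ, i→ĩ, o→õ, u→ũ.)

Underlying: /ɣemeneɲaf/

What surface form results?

/e/ after nasal /m/ → [ẽ]
/e/ after nasal /n/ → [ẽ]
/a/ after nasal /ɲ/ → [ã]

[ɣemẽnẽɲãf]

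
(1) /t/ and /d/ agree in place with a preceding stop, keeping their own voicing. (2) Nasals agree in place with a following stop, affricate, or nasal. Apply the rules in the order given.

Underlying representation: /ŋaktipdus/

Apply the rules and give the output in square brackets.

[ŋakkipbus]

Rule 1: /t/ after /k/ (velar) → [k]
Rule 1: /d/ after /p/ (labial) → [b]
After rule 1: ŋakkipbus
Rule 2: no segment meets the rule's conditions; no change.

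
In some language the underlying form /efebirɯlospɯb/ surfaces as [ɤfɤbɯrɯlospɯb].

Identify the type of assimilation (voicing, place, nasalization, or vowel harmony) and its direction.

vowel harmony, regressive

/e/→[ɤ] /e/→[ɤ] /i/→[ɯ].
Vowels agree with the last vowel, so the harmony is regressive.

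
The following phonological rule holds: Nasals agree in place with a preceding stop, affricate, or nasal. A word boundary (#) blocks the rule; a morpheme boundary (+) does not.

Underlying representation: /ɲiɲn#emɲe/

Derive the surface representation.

/n/ after /ɲ/ (palatal) → [ɲ]
/ɲ/ after /m/ (labial) → [m]

[ɲiɲɲ#emme]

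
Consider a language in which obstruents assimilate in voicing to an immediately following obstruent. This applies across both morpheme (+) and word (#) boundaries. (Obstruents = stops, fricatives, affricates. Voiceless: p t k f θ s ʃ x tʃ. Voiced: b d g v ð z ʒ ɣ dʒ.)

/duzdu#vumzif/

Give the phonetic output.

[duzdu#vumzif]

no segment meets the rule's conditions; no change.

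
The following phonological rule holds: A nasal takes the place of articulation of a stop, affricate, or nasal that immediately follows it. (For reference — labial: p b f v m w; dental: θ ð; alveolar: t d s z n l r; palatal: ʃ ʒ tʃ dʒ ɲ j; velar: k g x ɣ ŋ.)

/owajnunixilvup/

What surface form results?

no segment meets the rule's conditions; no change.

[owajnunixilvup]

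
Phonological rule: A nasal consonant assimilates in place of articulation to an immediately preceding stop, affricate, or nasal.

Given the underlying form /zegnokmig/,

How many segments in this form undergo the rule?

2

/n/ after /g/ (velar) → [ŋ]
/m/ after /k/ (velar) → [ŋ]
2 segments change.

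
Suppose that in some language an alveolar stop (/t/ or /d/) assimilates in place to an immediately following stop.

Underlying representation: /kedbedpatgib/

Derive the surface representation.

[kebbebpakgib]

/d/ before /b/ (labial) → [b]
/d/ before /p/ (labial) → [b]
/t/ before /g/ (velar) → [k]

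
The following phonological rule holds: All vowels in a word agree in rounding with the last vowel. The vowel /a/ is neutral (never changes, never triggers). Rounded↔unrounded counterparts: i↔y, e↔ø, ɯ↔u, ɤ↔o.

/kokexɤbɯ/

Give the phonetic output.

[kɤkexɤbɯ]

/o/ harmonizes with /ɯ/ ([-round]) → [ɤ]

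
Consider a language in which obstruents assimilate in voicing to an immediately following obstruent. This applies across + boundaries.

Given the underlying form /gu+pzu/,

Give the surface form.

[gu+bzu]

/p/ before /z/ (voiced) → [b]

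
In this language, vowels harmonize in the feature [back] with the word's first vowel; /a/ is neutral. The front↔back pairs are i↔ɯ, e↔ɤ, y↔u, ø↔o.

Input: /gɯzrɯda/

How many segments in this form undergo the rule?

0

No segment meets the rule's conditions.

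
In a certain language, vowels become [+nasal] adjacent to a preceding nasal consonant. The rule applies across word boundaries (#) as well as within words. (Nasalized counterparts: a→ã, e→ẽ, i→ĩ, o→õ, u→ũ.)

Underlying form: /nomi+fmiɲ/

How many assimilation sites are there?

/o/ after nasal /n/ → [õ]
/i/ after nasal /m/ → [ĩ]
/i/ after nasal /m/ → [ĩ]
3 segments change.

3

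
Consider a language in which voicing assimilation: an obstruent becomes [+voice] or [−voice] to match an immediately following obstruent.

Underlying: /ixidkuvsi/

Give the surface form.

/d/ before /k/ (voiceless) → [t]
/v/ before /s/ (voiceless) → [f]

[ixitkufsi]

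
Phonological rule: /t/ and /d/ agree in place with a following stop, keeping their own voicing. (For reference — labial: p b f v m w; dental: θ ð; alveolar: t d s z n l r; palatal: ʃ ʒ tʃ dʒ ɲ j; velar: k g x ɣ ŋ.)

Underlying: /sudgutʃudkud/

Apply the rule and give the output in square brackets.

[suggutʃugkud]

/d/ before /g/ (velar) → [g]
/d/ before /k/ (velar) → [g]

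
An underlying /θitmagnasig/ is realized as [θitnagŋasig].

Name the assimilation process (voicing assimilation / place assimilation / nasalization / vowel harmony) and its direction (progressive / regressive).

place assimilation, progressive

/m/→[n] /n/→[ŋ].
Each target copies a feature from the preceding segment, so the direction is progressive.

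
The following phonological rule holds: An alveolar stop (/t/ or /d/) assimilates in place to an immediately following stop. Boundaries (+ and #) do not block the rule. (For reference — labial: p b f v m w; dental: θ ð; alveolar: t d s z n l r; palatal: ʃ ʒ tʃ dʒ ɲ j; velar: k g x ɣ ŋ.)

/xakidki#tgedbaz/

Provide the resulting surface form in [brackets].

/d/ before /k/ (velar) → [g]
/t/ before /g/ (velar) → [k]
/d/ before /b/ (labial) → [b]

[xakigki#kgebbaz]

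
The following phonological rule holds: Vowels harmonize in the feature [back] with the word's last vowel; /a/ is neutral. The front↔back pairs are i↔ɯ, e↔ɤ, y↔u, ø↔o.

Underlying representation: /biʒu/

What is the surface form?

/i/ harmonizes with /u/ ([+back]) → [ɯ]

[bɯʒu]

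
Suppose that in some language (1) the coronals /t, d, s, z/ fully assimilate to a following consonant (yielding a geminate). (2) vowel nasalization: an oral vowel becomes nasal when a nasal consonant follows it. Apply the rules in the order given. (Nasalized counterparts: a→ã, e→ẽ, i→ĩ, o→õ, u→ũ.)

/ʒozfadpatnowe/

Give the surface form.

Rule 1: /z/ before /f/ → [f] (total assimilation)
Rule 1: /d/ before /p/ → [p] (total assimilation)
Rule 1: /t/ before /n/ → [n] (total assimilation)
After rule 1: ʒoffappannowe
Rule 2: /a/ before nasal /n/ → [ã]

[ʒoffappãnnowe]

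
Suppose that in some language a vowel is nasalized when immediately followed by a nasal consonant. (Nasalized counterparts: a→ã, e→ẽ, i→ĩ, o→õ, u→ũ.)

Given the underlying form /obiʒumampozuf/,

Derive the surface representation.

/u/ before nasal /m/ → [ũ]
/a/ before nasal /m/ → [ã]

[obiʒũmãmpozuf]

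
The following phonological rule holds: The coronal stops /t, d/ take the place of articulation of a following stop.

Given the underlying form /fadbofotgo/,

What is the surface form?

[fabbofokgo]

/d/ before /b/ (labial) → [b]
/t/ before /g/ (velar) → [k]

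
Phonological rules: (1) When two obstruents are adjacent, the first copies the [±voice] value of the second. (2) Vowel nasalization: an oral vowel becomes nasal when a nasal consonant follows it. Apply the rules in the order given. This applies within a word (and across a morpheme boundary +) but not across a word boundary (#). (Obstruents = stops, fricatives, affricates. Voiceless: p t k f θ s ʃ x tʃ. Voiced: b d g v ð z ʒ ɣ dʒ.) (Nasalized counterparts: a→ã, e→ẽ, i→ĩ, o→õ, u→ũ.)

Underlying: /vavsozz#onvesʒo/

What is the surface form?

[vafsozz#õnvezʒo]

Rule 1: /v/ before /s/ (voiceless) → [f]
Rule 1: /s/ before /ʒ/ (voiced) → [z]
After rule 1: vafsozz#onvezʒo
Rule 2: /o/ before nasal /n/ → [õ]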